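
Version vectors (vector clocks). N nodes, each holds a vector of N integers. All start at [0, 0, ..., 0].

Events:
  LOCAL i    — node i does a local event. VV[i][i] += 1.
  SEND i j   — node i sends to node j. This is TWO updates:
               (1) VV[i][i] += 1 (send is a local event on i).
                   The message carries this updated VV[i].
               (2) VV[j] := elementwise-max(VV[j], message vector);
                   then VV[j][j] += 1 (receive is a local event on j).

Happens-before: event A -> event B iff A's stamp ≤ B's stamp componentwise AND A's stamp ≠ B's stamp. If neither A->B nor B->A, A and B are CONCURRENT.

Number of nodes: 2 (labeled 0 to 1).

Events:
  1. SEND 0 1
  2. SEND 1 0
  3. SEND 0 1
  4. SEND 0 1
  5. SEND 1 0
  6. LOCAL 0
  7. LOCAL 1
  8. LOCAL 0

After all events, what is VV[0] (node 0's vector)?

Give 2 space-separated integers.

Answer: 7 5

Derivation:
Initial: VV[0]=[0, 0]
Initial: VV[1]=[0, 0]
Event 1: SEND 0->1: VV[0][0]++ -> VV[0]=[1, 0], msg_vec=[1, 0]; VV[1]=max(VV[1],msg_vec) then VV[1][1]++ -> VV[1]=[1, 1]
Event 2: SEND 1->0: VV[1][1]++ -> VV[1]=[1, 2], msg_vec=[1, 2]; VV[0]=max(VV[0],msg_vec) then VV[0][0]++ -> VV[0]=[2, 2]
Event 3: SEND 0->1: VV[0][0]++ -> VV[0]=[3, 2], msg_vec=[3, 2]; VV[1]=max(VV[1],msg_vec) then VV[1][1]++ -> VV[1]=[3, 3]
Event 4: SEND 0->1: VV[0][0]++ -> VV[0]=[4, 2], msg_vec=[4, 2]; VV[1]=max(VV[1],msg_vec) then VV[1][1]++ -> VV[1]=[4, 4]
Event 5: SEND 1->0: VV[1][1]++ -> VV[1]=[4, 5], msg_vec=[4, 5]; VV[0]=max(VV[0],msg_vec) then VV[0][0]++ -> VV[0]=[5, 5]
Event 6: LOCAL 0: VV[0][0]++ -> VV[0]=[6, 5]
Event 7: LOCAL 1: VV[1][1]++ -> VV[1]=[4, 6]
Event 8: LOCAL 0: VV[0][0]++ -> VV[0]=[7, 5]
Final vectors: VV[0]=[7, 5]; VV[1]=[4, 6]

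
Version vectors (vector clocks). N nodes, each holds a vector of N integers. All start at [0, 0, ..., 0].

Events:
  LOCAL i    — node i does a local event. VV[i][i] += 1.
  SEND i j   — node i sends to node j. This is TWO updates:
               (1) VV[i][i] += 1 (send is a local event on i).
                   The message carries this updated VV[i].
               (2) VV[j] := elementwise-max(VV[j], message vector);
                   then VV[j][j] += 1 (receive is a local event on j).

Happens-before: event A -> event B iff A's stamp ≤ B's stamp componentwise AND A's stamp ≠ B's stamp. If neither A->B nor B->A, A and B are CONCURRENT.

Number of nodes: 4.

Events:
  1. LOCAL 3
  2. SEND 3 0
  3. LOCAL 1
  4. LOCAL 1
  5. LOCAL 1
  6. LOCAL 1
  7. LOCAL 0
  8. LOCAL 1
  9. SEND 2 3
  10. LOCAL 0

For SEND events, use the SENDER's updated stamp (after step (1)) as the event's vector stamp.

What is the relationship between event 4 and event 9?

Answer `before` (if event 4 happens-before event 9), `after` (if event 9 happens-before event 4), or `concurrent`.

Answer: concurrent

Derivation:
Initial: VV[0]=[0, 0, 0, 0]
Initial: VV[1]=[0, 0, 0, 0]
Initial: VV[2]=[0, 0, 0, 0]
Initial: VV[3]=[0, 0, 0, 0]
Event 1: LOCAL 3: VV[3][3]++ -> VV[3]=[0, 0, 0, 1]
Event 2: SEND 3->0: VV[3][3]++ -> VV[3]=[0, 0, 0, 2], msg_vec=[0, 0, 0, 2]; VV[0]=max(VV[0],msg_vec) then VV[0][0]++ -> VV[0]=[1, 0, 0, 2]
Event 3: LOCAL 1: VV[1][1]++ -> VV[1]=[0, 1, 0, 0]
Event 4: LOCAL 1: VV[1][1]++ -> VV[1]=[0, 2, 0, 0]
Event 5: LOCAL 1: VV[1][1]++ -> VV[1]=[0, 3, 0, 0]
Event 6: LOCAL 1: VV[1][1]++ -> VV[1]=[0, 4, 0, 0]
Event 7: LOCAL 0: VV[0][0]++ -> VV[0]=[2, 0, 0, 2]
Event 8: LOCAL 1: VV[1][1]++ -> VV[1]=[0, 5, 0, 0]
Event 9: SEND 2->3: VV[2][2]++ -> VV[2]=[0, 0, 1, 0], msg_vec=[0, 0, 1, 0]; VV[3]=max(VV[3],msg_vec) then VV[3][3]++ -> VV[3]=[0, 0, 1, 3]
Event 10: LOCAL 0: VV[0][0]++ -> VV[0]=[3, 0, 0, 2]
Event 4 stamp: [0, 2, 0, 0]
Event 9 stamp: [0, 0, 1, 0]
[0, 2, 0, 0] <= [0, 0, 1, 0]? False
[0, 0, 1, 0] <= [0, 2, 0, 0]? False
Relation: concurrent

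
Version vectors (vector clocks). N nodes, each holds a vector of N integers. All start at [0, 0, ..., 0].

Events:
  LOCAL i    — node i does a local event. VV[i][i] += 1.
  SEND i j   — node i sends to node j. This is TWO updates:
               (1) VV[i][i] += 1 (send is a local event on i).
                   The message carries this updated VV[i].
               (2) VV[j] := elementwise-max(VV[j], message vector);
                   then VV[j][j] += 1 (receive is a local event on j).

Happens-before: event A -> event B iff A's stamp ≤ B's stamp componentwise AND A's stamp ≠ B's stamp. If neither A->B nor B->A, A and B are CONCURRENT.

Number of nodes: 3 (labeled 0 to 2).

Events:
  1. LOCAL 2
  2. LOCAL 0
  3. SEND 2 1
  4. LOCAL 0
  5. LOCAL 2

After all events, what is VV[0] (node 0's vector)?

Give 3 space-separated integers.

Answer: 2 0 0

Derivation:
Initial: VV[0]=[0, 0, 0]
Initial: VV[1]=[0, 0, 0]
Initial: VV[2]=[0, 0, 0]
Event 1: LOCAL 2: VV[2][2]++ -> VV[2]=[0, 0, 1]
Event 2: LOCAL 0: VV[0][0]++ -> VV[0]=[1, 0, 0]
Event 3: SEND 2->1: VV[2][2]++ -> VV[2]=[0, 0, 2], msg_vec=[0, 0, 2]; VV[1]=max(VV[1],msg_vec) then VV[1][1]++ -> VV[1]=[0, 1, 2]
Event 4: LOCAL 0: VV[0][0]++ -> VV[0]=[2, 0, 0]
Event 5: LOCAL 2: VV[2][2]++ -> VV[2]=[0, 0, 3]
Final vectors: VV[0]=[2, 0, 0]; VV[1]=[0, 1, 2]; VV[2]=[0, 0, 3]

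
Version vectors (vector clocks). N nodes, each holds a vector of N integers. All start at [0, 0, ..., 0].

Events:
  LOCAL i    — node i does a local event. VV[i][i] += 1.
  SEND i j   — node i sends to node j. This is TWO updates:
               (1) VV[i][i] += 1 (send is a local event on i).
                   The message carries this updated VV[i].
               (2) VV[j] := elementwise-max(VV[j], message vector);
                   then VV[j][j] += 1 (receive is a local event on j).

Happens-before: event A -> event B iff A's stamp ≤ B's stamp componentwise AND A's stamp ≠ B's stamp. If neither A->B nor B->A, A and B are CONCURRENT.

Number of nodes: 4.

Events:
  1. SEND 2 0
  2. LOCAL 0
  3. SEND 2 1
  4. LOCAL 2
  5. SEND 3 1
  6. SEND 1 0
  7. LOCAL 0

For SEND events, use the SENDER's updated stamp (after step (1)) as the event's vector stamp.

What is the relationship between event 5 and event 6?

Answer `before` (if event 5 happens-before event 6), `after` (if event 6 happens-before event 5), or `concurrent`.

Initial: VV[0]=[0, 0, 0, 0]
Initial: VV[1]=[0, 0, 0, 0]
Initial: VV[2]=[0, 0, 0, 0]
Initial: VV[3]=[0, 0, 0, 0]
Event 1: SEND 2->0: VV[2][2]++ -> VV[2]=[0, 0, 1, 0], msg_vec=[0, 0, 1, 0]; VV[0]=max(VV[0],msg_vec) then VV[0][0]++ -> VV[0]=[1, 0, 1, 0]
Event 2: LOCAL 0: VV[0][0]++ -> VV[0]=[2, 0, 1, 0]
Event 3: SEND 2->1: VV[2][2]++ -> VV[2]=[0, 0, 2, 0], msg_vec=[0, 0, 2, 0]; VV[1]=max(VV[1],msg_vec) then VV[1][1]++ -> VV[1]=[0, 1, 2, 0]
Event 4: LOCAL 2: VV[2][2]++ -> VV[2]=[0, 0, 3, 0]
Event 5: SEND 3->1: VV[3][3]++ -> VV[3]=[0, 0, 0, 1], msg_vec=[0, 0, 0, 1]; VV[1]=max(VV[1],msg_vec) then VV[1][1]++ -> VV[1]=[0, 2, 2, 1]
Event 6: SEND 1->0: VV[1][1]++ -> VV[1]=[0, 3, 2, 1], msg_vec=[0, 3, 2, 1]; VV[0]=max(VV[0],msg_vec) then VV[0][0]++ -> VV[0]=[3, 3, 2, 1]
Event 7: LOCAL 0: VV[0][0]++ -> VV[0]=[4, 3, 2, 1]
Event 5 stamp: [0, 0, 0, 1]
Event 6 stamp: [0, 3, 2, 1]
[0, 0, 0, 1] <= [0, 3, 2, 1]? True
[0, 3, 2, 1] <= [0, 0, 0, 1]? False
Relation: before

Answer: before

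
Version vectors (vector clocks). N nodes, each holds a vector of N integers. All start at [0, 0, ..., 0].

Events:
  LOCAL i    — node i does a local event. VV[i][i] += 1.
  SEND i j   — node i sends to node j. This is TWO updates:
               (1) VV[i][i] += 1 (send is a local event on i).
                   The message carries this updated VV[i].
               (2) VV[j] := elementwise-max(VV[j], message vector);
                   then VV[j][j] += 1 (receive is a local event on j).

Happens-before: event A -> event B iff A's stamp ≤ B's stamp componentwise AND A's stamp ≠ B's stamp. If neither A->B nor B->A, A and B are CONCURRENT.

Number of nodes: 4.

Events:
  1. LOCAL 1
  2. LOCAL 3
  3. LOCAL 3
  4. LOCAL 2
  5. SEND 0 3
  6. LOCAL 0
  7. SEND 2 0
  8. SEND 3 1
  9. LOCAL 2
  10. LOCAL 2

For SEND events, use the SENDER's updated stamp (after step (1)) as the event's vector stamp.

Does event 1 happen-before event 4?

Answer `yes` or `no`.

Initial: VV[0]=[0, 0, 0, 0]
Initial: VV[1]=[0, 0, 0, 0]
Initial: VV[2]=[0, 0, 0, 0]
Initial: VV[3]=[0, 0, 0, 0]
Event 1: LOCAL 1: VV[1][1]++ -> VV[1]=[0, 1, 0, 0]
Event 2: LOCAL 3: VV[3][3]++ -> VV[3]=[0, 0, 0, 1]
Event 3: LOCAL 3: VV[3][3]++ -> VV[3]=[0, 0, 0, 2]
Event 4: LOCAL 2: VV[2][2]++ -> VV[2]=[0, 0, 1, 0]
Event 5: SEND 0->3: VV[0][0]++ -> VV[0]=[1, 0, 0, 0], msg_vec=[1, 0, 0, 0]; VV[3]=max(VV[3],msg_vec) then VV[3][3]++ -> VV[3]=[1, 0, 0, 3]
Event 6: LOCAL 0: VV[0][0]++ -> VV[0]=[2, 0, 0, 0]
Event 7: SEND 2->0: VV[2][2]++ -> VV[2]=[0, 0, 2, 0], msg_vec=[0, 0, 2, 0]; VV[0]=max(VV[0],msg_vec) then VV[0][0]++ -> VV[0]=[3, 0, 2, 0]
Event 8: SEND 3->1: VV[3][3]++ -> VV[3]=[1, 0, 0, 4], msg_vec=[1, 0, 0, 4]; VV[1]=max(VV[1],msg_vec) then VV[1][1]++ -> VV[1]=[1, 2, 0, 4]
Event 9: LOCAL 2: VV[2][2]++ -> VV[2]=[0, 0, 3, 0]
Event 10: LOCAL 2: VV[2][2]++ -> VV[2]=[0, 0, 4, 0]
Event 1 stamp: [0, 1, 0, 0]
Event 4 stamp: [0, 0, 1, 0]
[0, 1, 0, 0] <= [0, 0, 1, 0]? False. Equal? False. Happens-before: False

Answer: no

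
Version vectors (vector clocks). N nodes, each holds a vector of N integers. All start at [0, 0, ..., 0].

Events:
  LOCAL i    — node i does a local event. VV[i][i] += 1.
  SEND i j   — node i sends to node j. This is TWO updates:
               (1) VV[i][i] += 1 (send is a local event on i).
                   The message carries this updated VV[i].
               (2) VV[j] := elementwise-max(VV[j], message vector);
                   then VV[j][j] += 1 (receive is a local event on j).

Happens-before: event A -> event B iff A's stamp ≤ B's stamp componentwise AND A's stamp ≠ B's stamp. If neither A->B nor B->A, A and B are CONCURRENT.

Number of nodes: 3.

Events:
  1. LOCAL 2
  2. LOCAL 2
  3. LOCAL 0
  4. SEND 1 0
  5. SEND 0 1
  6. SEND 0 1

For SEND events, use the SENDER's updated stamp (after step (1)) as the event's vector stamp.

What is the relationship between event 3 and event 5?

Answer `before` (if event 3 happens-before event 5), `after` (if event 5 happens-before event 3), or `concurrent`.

Initial: VV[0]=[0, 0, 0]
Initial: VV[1]=[0, 0, 0]
Initial: VV[2]=[0, 0, 0]
Event 1: LOCAL 2: VV[2][2]++ -> VV[2]=[0, 0, 1]
Event 2: LOCAL 2: VV[2][2]++ -> VV[2]=[0, 0, 2]
Event 3: LOCAL 0: VV[0][0]++ -> VV[0]=[1, 0, 0]
Event 4: SEND 1->0: VV[1][1]++ -> VV[1]=[0, 1, 0], msg_vec=[0, 1, 0]; VV[0]=max(VV[0],msg_vec) then VV[0][0]++ -> VV[0]=[2, 1, 0]
Event 5: SEND 0->1: VV[0][0]++ -> VV[0]=[3, 1, 0], msg_vec=[3, 1, 0]; VV[1]=max(VV[1],msg_vec) then VV[1][1]++ -> VV[1]=[3, 2, 0]
Event 6: SEND 0->1: VV[0][0]++ -> VV[0]=[4, 1, 0], msg_vec=[4, 1, 0]; VV[1]=max(VV[1],msg_vec) then VV[1][1]++ -> VV[1]=[4, 3, 0]
Event 3 stamp: [1, 0, 0]
Event 5 stamp: [3, 1, 0]
[1, 0, 0] <= [3, 1, 0]? True
[3, 1, 0] <= [1, 0, 0]? False
Relation: before

Answer: before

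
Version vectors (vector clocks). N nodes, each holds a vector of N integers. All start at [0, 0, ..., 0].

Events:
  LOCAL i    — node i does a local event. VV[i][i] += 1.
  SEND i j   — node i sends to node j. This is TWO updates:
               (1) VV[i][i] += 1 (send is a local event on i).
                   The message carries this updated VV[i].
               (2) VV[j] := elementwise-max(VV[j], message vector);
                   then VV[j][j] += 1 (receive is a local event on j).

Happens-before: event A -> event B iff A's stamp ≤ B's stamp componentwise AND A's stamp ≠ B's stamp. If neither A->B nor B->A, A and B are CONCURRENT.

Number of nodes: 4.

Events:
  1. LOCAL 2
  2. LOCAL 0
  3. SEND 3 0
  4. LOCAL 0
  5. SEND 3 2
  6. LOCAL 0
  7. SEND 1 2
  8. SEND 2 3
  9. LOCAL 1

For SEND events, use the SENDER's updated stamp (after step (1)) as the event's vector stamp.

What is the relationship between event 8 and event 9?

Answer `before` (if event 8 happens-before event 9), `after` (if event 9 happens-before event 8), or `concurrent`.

Answer: concurrent

Derivation:
Initial: VV[0]=[0, 0, 0, 0]
Initial: VV[1]=[0, 0, 0, 0]
Initial: VV[2]=[0, 0, 0, 0]
Initial: VV[3]=[0, 0, 0, 0]
Event 1: LOCAL 2: VV[2][2]++ -> VV[2]=[0, 0, 1, 0]
Event 2: LOCAL 0: VV[0][0]++ -> VV[0]=[1, 0, 0, 0]
Event 3: SEND 3->0: VV[3][3]++ -> VV[3]=[0, 0, 0, 1], msg_vec=[0, 0, 0, 1]; VV[0]=max(VV[0],msg_vec) then VV[0][0]++ -> VV[0]=[2, 0, 0, 1]
Event 4: LOCAL 0: VV[0][0]++ -> VV[0]=[3, 0, 0, 1]
Event 5: SEND 3->2: VV[3][3]++ -> VV[3]=[0, 0, 0, 2], msg_vec=[0, 0, 0, 2]; VV[2]=max(VV[2],msg_vec) then VV[2][2]++ -> VV[2]=[0, 0, 2, 2]
Event 6: LOCAL 0: VV[0][0]++ -> VV[0]=[4, 0, 0, 1]
Event 7: SEND 1->2: VV[1][1]++ -> VV[1]=[0, 1, 0, 0], msg_vec=[0, 1, 0, 0]; VV[2]=max(VV[2],msg_vec) then VV[2][2]++ -> VV[2]=[0, 1, 3, 2]
Event 8: SEND 2->3: VV[2][2]++ -> VV[2]=[0, 1, 4, 2], msg_vec=[0, 1, 4, 2]; VV[3]=max(VV[3],msg_vec) then VV[3][3]++ -> VV[3]=[0, 1, 4, 3]
Event 9: LOCAL 1: VV[1][1]++ -> VV[1]=[0, 2, 0, 0]
Event 8 stamp: [0, 1, 4, 2]
Event 9 stamp: [0, 2, 0, 0]
[0, 1, 4, 2] <= [0, 2, 0, 0]? False
[0, 2, 0, 0] <= [0, 1, 4, 2]? False
Relation: concurrent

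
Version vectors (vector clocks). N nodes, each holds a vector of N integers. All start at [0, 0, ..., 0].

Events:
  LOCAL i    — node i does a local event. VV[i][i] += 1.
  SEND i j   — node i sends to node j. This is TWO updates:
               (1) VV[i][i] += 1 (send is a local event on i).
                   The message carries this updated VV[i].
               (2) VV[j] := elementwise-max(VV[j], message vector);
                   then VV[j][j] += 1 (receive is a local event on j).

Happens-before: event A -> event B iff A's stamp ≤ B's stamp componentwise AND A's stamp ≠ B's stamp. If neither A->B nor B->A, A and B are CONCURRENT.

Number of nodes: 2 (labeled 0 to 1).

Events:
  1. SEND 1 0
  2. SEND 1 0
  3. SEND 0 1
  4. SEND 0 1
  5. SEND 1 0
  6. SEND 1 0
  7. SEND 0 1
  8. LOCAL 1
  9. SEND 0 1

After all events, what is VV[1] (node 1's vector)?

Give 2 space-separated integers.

Answer: 8 9

Derivation:
Initial: VV[0]=[0, 0]
Initial: VV[1]=[0, 0]
Event 1: SEND 1->0: VV[1][1]++ -> VV[1]=[0, 1], msg_vec=[0, 1]; VV[0]=max(VV[0],msg_vec) then VV[0][0]++ -> VV[0]=[1, 1]
Event 2: SEND 1->0: VV[1][1]++ -> VV[1]=[0, 2], msg_vec=[0, 2]; VV[0]=max(VV[0],msg_vec) then VV[0][0]++ -> VV[0]=[2, 2]
Event 3: SEND 0->1: VV[0][0]++ -> VV[0]=[3, 2], msg_vec=[3, 2]; VV[1]=max(VV[1],msg_vec) then VV[1][1]++ -> VV[1]=[3, 3]
Event 4: SEND 0->1: VV[0][0]++ -> VV[0]=[4, 2], msg_vec=[4, 2]; VV[1]=max(VV[1],msg_vec) then VV[1][1]++ -> VV[1]=[4, 4]
Event 5: SEND 1->0: VV[1][1]++ -> VV[1]=[4, 5], msg_vec=[4, 5]; VV[0]=max(VV[0],msg_vec) then VV[0][0]++ -> VV[0]=[5, 5]
Event 6: SEND 1->0: VV[1][1]++ -> VV[1]=[4, 6], msg_vec=[4, 6]; VV[0]=max(VV[0],msg_vec) then VV[0][0]++ -> VV[0]=[6, 6]
Event 7: SEND 0->1: VV[0][0]++ -> VV[0]=[7, 6], msg_vec=[7, 6]; VV[1]=max(VV[1],msg_vec) then VV[1][1]++ -> VV[1]=[7, 7]
Event 8: LOCAL 1: VV[1][1]++ -> VV[1]=[7, 8]
Event 9: SEND 0->1: VV[0][0]++ -> VV[0]=[8, 6], msg_vec=[8, 6]; VV[1]=max(VV[1],msg_vec) then VV[1][1]++ -> VV[1]=[8, 9]
Final vectors: VV[0]=[8, 6]; VV[1]=[8, 9]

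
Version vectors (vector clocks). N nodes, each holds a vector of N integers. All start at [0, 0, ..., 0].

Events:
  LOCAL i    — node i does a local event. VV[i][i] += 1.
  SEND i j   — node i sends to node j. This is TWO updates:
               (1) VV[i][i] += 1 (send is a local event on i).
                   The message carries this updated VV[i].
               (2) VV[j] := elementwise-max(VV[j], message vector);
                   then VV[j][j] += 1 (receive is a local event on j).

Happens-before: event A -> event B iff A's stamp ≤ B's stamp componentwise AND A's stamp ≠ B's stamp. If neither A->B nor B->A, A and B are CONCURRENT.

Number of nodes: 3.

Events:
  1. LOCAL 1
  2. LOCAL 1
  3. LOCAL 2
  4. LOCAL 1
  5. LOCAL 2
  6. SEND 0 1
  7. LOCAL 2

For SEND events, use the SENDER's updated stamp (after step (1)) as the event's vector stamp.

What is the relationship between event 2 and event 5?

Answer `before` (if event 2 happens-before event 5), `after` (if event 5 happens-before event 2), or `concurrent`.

Answer: concurrent

Derivation:
Initial: VV[0]=[0, 0, 0]
Initial: VV[1]=[0, 0, 0]
Initial: VV[2]=[0, 0, 0]
Event 1: LOCAL 1: VV[1][1]++ -> VV[1]=[0, 1, 0]
Event 2: LOCAL 1: VV[1][1]++ -> VV[1]=[0, 2, 0]
Event 3: LOCAL 2: VV[2][2]++ -> VV[2]=[0, 0, 1]
Event 4: LOCAL 1: VV[1][1]++ -> VV[1]=[0, 3, 0]
Event 5: LOCAL 2: VV[2][2]++ -> VV[2]=[0, 0, 2]
Event 6: SEND 0->1: VV[0][0]++ -> VV[0]=[1, 0, 0], msg_vec=[1, 0, 0]; VV[1]=max(VV[1],msg_vec) then VV[1][1]++ -> VV[1]=[1, 4, 0]
Event 7: LOCAL 2: VV[2][2]++ -> VV[2]=[0, 0, 3]
Event 2 stamp: [0, 2, 0]
Event 5 stamp: [0, 0, 2]
[0, 2, 0] <= [0, 0, 2]? False
[0, 0, 2] <= [0, 2, 0]? False
Relation: concurrent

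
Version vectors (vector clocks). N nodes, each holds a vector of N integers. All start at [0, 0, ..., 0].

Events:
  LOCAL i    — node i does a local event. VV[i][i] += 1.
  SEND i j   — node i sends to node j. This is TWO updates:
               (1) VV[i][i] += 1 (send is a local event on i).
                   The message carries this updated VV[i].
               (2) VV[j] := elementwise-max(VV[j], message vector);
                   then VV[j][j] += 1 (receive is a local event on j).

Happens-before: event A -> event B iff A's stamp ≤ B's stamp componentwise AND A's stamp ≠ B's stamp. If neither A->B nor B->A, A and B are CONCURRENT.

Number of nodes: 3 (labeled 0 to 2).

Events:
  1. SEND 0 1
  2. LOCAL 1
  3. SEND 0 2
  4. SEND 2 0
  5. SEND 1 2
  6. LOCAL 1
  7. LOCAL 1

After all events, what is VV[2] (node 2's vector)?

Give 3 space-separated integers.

Answer: 2 3 3

Derivation:
Initial: VV[0]=[0, 0, 0]
Initial: VV[1]=[0, 0, 0]
Initial: VV[2]=[0, 0, 0]
Event 1: SEND 0->1: VV[0][0]++ -> VV[0]=[1, 0, 0], msg_vec=[1, 0, 0]; VV[1]=max(VV[1],msg_vec) then VV[1][1]++ -> VV[1]=[1, 1, 0]
Event 2: LOCAL 1: VV[1][1]++ -> VV[1]=[1, 2, 0]
Event 3: SEND 0->2: VV[0][0]++ -> VV[0]=[2, 0, 0], msg_vec=[2, 0, 0]; VV[2]=max(VV[2],msg_vec) then VV[2][2]++ -> VV[2]=[2, 0, 1]
Event 4: SEND 2->0: VV[2][2]++ -> VV[2]=[2, 0, 2], msg_vec=[2, 0, 2]; VV[0]=max(VV[0],msg_vec) then VV[0][0]++ -> VV[0]=[3, 0, 2]
Event 5: SEND 1->2: VV[1][1]++ -> VV[1]=[1, 3, 0], msg_vec=[1, 3, 0]; VV[2]=max(VV[2],msg_vec) then VV[2][2]++ -> VV[2]=[2, 3, 3]
Event 6: LOCAL 1: VV[1][1]++ -> VV[1]=[1, 4, 0]
Event 7: LOCAL 1: VV[1][1]++ -> VV[1]=[1, 5, 0]
Final vectors: VV[0]=[3, 0, 2]; VV[1]=[1, 5, 0]; VV[2]=[2, 3, 3]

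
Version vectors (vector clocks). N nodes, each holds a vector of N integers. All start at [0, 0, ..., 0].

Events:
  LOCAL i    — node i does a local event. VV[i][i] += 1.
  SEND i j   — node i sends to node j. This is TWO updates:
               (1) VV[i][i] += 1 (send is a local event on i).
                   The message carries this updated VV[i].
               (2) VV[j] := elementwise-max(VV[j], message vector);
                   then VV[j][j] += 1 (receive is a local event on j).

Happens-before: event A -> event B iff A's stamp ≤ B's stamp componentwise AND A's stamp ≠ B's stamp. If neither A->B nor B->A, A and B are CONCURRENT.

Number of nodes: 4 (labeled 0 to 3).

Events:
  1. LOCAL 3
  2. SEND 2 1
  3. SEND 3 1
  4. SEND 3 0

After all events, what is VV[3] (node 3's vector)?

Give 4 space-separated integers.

Answer: 0 0 0 3

Derivation:
Initial: VV[0]=[0, 0, 0, 0]
Initial: VV[1]=[0, 0, 0, 0]
Initial: VV[2]=[0, 0, 0, 0]
Initial: VV[3]=[0, 0, 0, 0]
Event 1: LOCAL 3: VV[3][3]++ -> VV[3]=[0, 0, 0, 1]
Event 2: SEND 2->1: VV[2][2]++ -> VV[2]=[0, 0, 1, 0], msg_vec=[0, 0, 1, 0]; VV[1]=max(VV[1],msg_vec) then VV[1][1]++ -> VV[1]=[0, 1, 1, 0]
Event 3: SEND 3->1: VV[3][3]++ -> VV[3]=[0, 0, 0, 2], msg_vec=[0, 0, 0, 2]; VV[1]=max(VV[1],msg_vec) then VV[1][1]++ -> VV[1]=[0, 2, 1, 2]
Event 4: SEND 3->0: VV[3][3]++ -> VV[3]=[0, 0, 0, 3], msg_vec=[0, 0, 0, 3]; VV[0]=max(VV[0],msg_vec) then VV[0][0]++ -> VV[0]=[1, 0, 0, 3]
Final vectors: VV[0]=[1, 0, 0, 3]; VV[1]=[0, 2, 1, 2]; VV[2]=[0, 0, 1, 0]; VV[3]=[0, 0, 0, 3]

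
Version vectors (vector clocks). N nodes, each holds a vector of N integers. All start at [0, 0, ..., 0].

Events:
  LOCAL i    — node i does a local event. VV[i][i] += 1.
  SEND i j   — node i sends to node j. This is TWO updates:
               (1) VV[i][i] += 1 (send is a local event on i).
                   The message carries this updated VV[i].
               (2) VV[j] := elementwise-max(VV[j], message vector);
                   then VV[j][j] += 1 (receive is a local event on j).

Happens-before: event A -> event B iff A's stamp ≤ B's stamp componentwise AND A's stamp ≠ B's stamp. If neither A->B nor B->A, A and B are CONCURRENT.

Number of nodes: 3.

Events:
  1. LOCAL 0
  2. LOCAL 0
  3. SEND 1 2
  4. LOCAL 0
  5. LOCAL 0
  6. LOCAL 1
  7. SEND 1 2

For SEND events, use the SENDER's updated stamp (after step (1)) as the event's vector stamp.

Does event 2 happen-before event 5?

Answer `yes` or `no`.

Initial: VV[0]=[0, 0, 0]
Initial: VV[1]=[0, 0, 0]
Initial: VV[2]=[0, 0, 0]
Event 1: LOCAL 0: VV[0][0]++ -> VV[0]=[1, 0, 0]
Event 2: LOCAL 0: VV[0][0]++ -> VV[0]=[2, 0, 0]
Event 3: SEND 1->2: VV[1][1]++ -> VV[1]=[0, 1, 0], msg_vec=[0, 1, 0]; VV[2]=max(VV[2],msg_vec) then VV[2][2]++ -> VV[2]=[0, 1, 1]
Event 4: LOCAL 0: VV[0][0]++ -> VV[0]=[3, 0, 0]
Event 5: LOCAL 0: VV[0][0]++ -> VV[0]=[4, 0, 0]
Event 6: LOCAL 1: VV[1][1]++ -> VV[1]=[0, 2, 0]
Event 7: SEND 1->2: VV[1][1]++ -> VV[1]=[0, 3, 0], msg_vec=[0, 3, 0]; VV[2]=max(VV[2],msg_vec) then VV[2][2]++ -> VV[2]=[0, 3, 2]
Event 2 stamp: [2, 0, 0]
Event 5 stamp: [4, 0, 0]
[2, 0, 0] <= [4, 0, 0]? True. Equal? False. Happens-before: True

Answer: yes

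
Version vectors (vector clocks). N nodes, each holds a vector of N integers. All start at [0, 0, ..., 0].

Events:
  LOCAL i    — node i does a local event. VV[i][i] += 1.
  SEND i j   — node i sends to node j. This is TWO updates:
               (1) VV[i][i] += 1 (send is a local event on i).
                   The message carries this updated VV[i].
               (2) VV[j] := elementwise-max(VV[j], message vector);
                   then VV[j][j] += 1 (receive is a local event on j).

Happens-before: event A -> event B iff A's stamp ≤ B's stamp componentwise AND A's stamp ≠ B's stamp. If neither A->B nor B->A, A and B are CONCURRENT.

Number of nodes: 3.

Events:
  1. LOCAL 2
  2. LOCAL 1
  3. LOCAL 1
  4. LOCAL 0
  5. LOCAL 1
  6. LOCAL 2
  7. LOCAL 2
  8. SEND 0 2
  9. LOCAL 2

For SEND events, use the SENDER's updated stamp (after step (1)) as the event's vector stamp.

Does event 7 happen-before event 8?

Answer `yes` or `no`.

Answer: no

Derivation:
Initial: VV[0]=[0, 0, 0]
Initial: VV[1]=[0, 0, 0]
Initial: VV[2]=[0, 0, 0]
Event 1: LOCAL 2: VV[2][2]++ -> VV[2]=[0, 0, 1]
Event 2: LOCAL 1: VV[1][1]++ -> VV[1]=[0, 1, 0]
Event 3: LOCAL 1: VV[1][1]++ -> VV[1]=[0, 2, 0]
Event 4: LOCAL 0: VV[0][0]++ -> VV[0]=[1, 0, 0]
Event 5: LOCAL 1: VV[1][1]++ -> VV[1]=[0, 3, 0]
Event 6: LOCAL 2: VV[2][2]++ -> VV[2]=[0, 0, 2]
Event 7: LOCAL 2: VV[2][2]++ -> VV[2]=[0, 0, 3]
Event 8: SEND 0->2: VV[0][0]++ -> VV[0]=[2, 0, 0], msg_vec=[2, 0, 0]; VV[2]=max(VV[2],msg_vec) then VV[2][2]++ -> VV[2]=[2, 0, 4]
Event 9: LOCAL 2: VV[2][2]++ -> VV[2]=[2, 0, 5]
Event 7 stamp: [0, 0, 3]
Event 8 stamp: [2, 0, 0]
[0, 0, 3] <= [2, 0, 0]? False. Equal? False. Happens-before: False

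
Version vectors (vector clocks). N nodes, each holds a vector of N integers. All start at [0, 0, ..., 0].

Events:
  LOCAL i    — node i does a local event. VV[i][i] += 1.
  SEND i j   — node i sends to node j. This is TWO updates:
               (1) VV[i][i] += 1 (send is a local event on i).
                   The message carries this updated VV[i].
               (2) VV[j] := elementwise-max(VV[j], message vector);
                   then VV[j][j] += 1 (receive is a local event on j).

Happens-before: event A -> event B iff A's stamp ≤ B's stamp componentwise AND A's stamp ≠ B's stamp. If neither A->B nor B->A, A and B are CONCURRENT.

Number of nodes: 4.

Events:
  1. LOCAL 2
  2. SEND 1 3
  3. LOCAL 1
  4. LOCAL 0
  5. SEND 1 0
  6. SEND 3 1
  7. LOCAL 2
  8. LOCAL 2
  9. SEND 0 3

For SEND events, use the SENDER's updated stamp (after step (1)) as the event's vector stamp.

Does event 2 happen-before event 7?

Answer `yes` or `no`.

Answer: no

Derivation:
Initial: VV[0]=[0, 0, 0, 0]
Initial: VV[1]=[0, 0, 0, 0]
Initial: VV[2]=[0, 0, 0, 0]
Initial: VV[3]=[0, 0, 0, 0]
Event 1: LOCAL 2: VV[2][2]++ -> VV[2]=[0, 0, 1, 0]
Event 2: SEND 1->3: VV[1][1]++ -> VV[1]=[0, 1, 0, 0], msg_vec=[0, 1, 0, 0]; VV[3]=max(VV[3],msg_vec) then VV[3][3]++ -> VV[3]=[0, 1, 0, 1]
Event 3: LOCAL 1: VV[1][1]++ -> VV[1]=[0, 2, 0, 0]
Event 4: LOCAL 0: VV[0][0]++ -> VV[0]=[1, 0, 0, 0]
Event 5: SEND 1->0: VV[1][1]++ -> VV[1]=[0, 3, 0, 0], msg_vec=[0, 3, 0, 0]; VV[0]=max(VV[0],msg_vec) then VV[0][0]++ -> VV[0]=[2, 3, 0, 0]
Event 6: SEND 3->1: VV[3][3]++ -> VV[3]=[0, 1, 0, 2], msg_vec=[0, 1, 0, 2]; VV[1]=max(VV[1],msg_vec) then VV[1][1]++ -> VV[1]=[0, 4, 0, 2]
Event 7: LOCAL 2: VV[2][2]++ -> VV[2]=[0, 0, 2, 0]
Event 8: LOCAL 2: VV[2][2]++ -> VV[2]=[0, 0, 3, 0]
Event 9: SEND 0->3: VV[0][0]++ -> VV[0]=[3, 3, 0, 0], msg_vec=[3, 3, 0, 0]; VV[3]=max(VV[3],msg_vec) then VV[3][3]++ -> VV[3]=[3, 3, 0, 3]
Event 2 stamp: [0, 1, 0, 0]
Event 7 stamp: [0, 0, 2, 0]
[0, 1, 0, 0] <= [0, 0, 2, 0]? False. Equal? False. Happens-before: False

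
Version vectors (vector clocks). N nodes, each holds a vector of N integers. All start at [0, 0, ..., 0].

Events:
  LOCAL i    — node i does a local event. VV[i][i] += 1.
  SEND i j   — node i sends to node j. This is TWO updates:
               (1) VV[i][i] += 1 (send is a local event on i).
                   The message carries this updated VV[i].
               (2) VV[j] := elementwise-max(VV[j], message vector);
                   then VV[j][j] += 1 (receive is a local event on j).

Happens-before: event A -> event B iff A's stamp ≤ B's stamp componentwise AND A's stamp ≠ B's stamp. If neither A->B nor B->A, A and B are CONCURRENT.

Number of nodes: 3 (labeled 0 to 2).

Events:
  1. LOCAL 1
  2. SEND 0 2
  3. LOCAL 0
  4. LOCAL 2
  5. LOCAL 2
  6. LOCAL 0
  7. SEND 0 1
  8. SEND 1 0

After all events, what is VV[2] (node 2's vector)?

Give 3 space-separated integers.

Answer: 1 0 3

Derivation:
Initial: VV[0]=[0, 0, 0]
Initial: VV[1]=[0, 0, 0]
Initial: VV[2]=[0, 0, 0]
Event 1: LOCAL 1: VV[1][1]++ -> VV[1]=[0, 1, 0]
Event 2: SEND 0->2: VV[0][0]++ -> VV[0]=[1, 0, 0], msg_vec=[1, 0, 0]; VV[2]=max(VV[2],msg_vec) then VV[2][2]++ -> VV[2]=[1, 0, 1]
Event 3: LOCAL 0: VV[0][0]++ -> VV[0]=[2, 0, 0]
Event 4: LOCAL 2: VV[2][2]++ -> VV[2]=[1, 0, 2]
Event 5: LOCAL 2: VV[2][2]++ -> VV[2]=[1, 0, 3]
Event 6: LOCAL 0: VV[0][0]++ -> VV[0]=[3, 0, 0]
Event 7: SEND 0->1: VV[0][0]++ -> VV[0]=[4, 0, 0], msg_vec=[4, 0, 0]; VV[1]=max(VV[1],msg_vec) then VV[1][1]++ -> VV[1]=[4, 2, 0]
Event 8: SEND 1->0: VV[1][1]++ -> VV[1]=[4, 3, 0], msg_vec=[4, 3, 0]; VV[0]=max(VV[0],msg_vec) then VV[0][0]++ -> VV[0]=[5, 3, 0]
Final vectors: VV[0]=[5, 3, 0]; VV[1]=[4, 3, 0]; VV[2]=[1, 0, 3]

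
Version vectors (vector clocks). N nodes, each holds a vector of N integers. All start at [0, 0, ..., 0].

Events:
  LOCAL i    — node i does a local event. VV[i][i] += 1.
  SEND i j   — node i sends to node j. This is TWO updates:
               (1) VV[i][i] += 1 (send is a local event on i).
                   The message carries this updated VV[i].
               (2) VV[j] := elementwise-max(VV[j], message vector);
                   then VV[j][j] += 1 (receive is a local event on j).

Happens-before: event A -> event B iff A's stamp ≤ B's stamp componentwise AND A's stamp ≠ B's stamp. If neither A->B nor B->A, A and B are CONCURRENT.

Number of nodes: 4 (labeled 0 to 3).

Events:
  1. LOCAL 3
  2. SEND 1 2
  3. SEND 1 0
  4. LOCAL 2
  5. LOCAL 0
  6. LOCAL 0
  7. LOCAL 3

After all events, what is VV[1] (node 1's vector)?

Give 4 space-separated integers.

Answer: 0 2 0 0

Derivation:
Initial: VV[0]=[0, 0, 0, 0]
Initial: VV[1]=[0, 0, 0, 0]
Initial: VV[2]=[0, 0, 0, 0]
Initial: VV[3]=[0, 0, 0, 0]
Event 1: LOCAL 3: VV[3][3]++ -> VV[3]=[0, 0, 0, 1]
Event 2: SEND 1->2: VV[1][1]++ -> VV[1]=[0, 1, 0, 0], msg_vec=[0, 1, 0, 0]; VV[2]=max(VV[2],msg_vec) then VV[2][2]++ -> VV[2]=[0, 1, 1, 0]
Event 3: SEND 1->0: VV[1][1]++ -> VV[1]=[0, 2, 0, 0], msg_vec=[0, 2, 0, 0]; VV[0]=max(VV[0],msg_vec) then VV[0][0]++ -> VV[0]=[1, 2, 0, 0]
Event 4: LOCAL 2: VV[2][2]++ -> VV[2]=[0, 1, 2, 0]
Event 5: LOCAL 0: VV[0][0]++ -> VV[0]=[2, 2, 0, 0]
Event 6: LOCAL 0: VV[0][0]++ -> VV[0]=[3, 2, 0, 0]
Event 7: LOCAL 3: VV[3][3]++ -> VV[3]=[0, 0, 0, 2]
Final vectors: VV[0]=[3, 2, 0, 0]; VV[1]=[0, 2, 0, 0]; VV[2]=[0, 1, 2, 0]; VV[3]=[0, 0, 0, 2]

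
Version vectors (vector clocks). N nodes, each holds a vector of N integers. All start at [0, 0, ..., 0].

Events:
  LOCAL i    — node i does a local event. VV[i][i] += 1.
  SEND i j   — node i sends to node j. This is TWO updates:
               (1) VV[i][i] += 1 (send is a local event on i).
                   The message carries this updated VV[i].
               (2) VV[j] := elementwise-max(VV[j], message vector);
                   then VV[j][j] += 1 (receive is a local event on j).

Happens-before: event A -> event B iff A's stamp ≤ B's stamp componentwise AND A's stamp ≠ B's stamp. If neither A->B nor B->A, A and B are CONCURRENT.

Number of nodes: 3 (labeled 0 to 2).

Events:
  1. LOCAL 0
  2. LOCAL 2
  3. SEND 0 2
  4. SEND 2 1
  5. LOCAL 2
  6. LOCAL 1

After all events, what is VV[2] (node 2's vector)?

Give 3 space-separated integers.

Answer: 2 0 4

Derivation:
Initial: VV[0]=[0, 0, 0]
Initial: VV[1]=[0, 0, 0]
Initial: VV[2]=[0, 0, 0]
Event 1: LOCAL 0: VV[0][0]++ -> VV[0]=[1, 0, 0]
Event 2: LOCAL 2: VV[2][2]++ -> VV[2]=[0, 0, 1]
Event 3: SEND 0->2: VV[0][0]++ -> VV[0]=[2, 0, 0], msg_vec=[2, 0, 0]; VV[2]=max(VV[2],msg_vec) then VV[2][2]++ -> VV[2]=[2, 0, 2]
Event 4: SEND 2->1: VV[2][2]++ -> VV[2]=[2, 0, 3], msg_vec=[2, 0, 3]; VV[1]=max(VV[1],msg_vec) then VV[1][1]++ -> VV[1]=[2, 1, 3]
Event 5: LOCAL 2: VV[2][2]++ -> VV[2]=[2, 0, 4]
Event 6: LOCAL 1: VV[1][1]++ -> VV[1]=[2, 2, 3]
Final vectors: VV[0]=[2, 0, 0]; VV[1]=[2, 2, 3]; VV[2]=[2, 0, 4]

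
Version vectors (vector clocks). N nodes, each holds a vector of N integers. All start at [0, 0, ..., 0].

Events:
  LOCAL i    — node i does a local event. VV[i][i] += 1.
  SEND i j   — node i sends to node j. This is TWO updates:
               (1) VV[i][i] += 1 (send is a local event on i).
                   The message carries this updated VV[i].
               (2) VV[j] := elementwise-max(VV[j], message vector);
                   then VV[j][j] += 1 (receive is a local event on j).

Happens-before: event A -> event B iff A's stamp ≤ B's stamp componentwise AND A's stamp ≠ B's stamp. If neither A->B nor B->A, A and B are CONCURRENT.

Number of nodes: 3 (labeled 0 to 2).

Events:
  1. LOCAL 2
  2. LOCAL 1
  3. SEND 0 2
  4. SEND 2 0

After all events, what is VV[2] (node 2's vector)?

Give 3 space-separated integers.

Answer: 1 0 3

Derivation:
Initial: VV[0]=[0, 0, 0]
Initial: VV[1]=[0, 0, 0]
Initial: VV[2]=[0, 0, 0]
Event 1: LOCAL 2: VV[2][2]++ -> VV[2]=[0, 0, 1]
Event 2: LOCAL 1: VV[1][1]++ -> VV[1]=[0, 1, 0]
Event 3: SEND 0->2: VV[0][0]++ -> VV[0]=[1, 0, 0], msg_vec=[1, 0, 0]; VV[2]=max(VV[2],msg_vec) then VV[2][2]++ -> VV[2]=[1, 0, 2]
Event 4: SEND 2->0: VV[2][2]++ -> VV[2]=[1, 0, 3], msg_vec=[1, 0, 3]; VV[0]=max(VV[0],msg_vec) then VV[0][0]++ -> VV[0]=[2, 0, 3]
Final vectors: VV[0]=[2, 0, 3]; VV[1]=[0, 1, 0]; VV[2]=[1, 0, 3]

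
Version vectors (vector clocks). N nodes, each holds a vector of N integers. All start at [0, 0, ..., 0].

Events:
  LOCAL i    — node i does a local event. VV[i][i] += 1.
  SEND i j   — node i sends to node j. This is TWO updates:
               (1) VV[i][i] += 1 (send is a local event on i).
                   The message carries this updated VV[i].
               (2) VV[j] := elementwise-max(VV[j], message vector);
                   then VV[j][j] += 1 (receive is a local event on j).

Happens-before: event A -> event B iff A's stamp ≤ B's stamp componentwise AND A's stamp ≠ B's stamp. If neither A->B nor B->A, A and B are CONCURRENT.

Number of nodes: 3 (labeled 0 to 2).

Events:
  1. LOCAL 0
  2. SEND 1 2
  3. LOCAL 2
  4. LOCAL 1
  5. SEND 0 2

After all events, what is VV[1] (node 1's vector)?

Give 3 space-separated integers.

Answer: 0 2 0

Derivation:
Initial: VV[0]=[0, 0, 0]
Initial: VV[1]=[0, 0, 0]
Initial: VV[2]=[0, 0, 0]
Event 1: LOCAL 0: VV[0][0]++ -> VV[0]=[1, 0, 0]
Event 2: SEND 1->2: VV[1][1]++ -> VV[1]=[0, 1, 0], msg_vec=[0, 1, 0]; VV[2]=max(VV[2],msg_vec) then VV[2][2]++ -> VV[2]=[0, 1, 1]
Event 3: LOCAL 2: VV[2][2]++ -> VV[2]=[0, 1, 2]
Event 4: LOCAL 1: VV[1][1]++ -> VV[1]=[0, 2, 0]
Event 5: SEND 0->2: VV[0][0]++ -> VV[0]=[2, 0, 0], msg_vec=[2, 0, 0]; VV[2]=max(VV[2],msg_vec) then VV[2][2]++ -> VV[2]=[2, 1, 3]
Final vectors: VV[0]=[2, 0, 0]; VV[1]=[0, 2, 0]; VV[2]=[2, 1, 3]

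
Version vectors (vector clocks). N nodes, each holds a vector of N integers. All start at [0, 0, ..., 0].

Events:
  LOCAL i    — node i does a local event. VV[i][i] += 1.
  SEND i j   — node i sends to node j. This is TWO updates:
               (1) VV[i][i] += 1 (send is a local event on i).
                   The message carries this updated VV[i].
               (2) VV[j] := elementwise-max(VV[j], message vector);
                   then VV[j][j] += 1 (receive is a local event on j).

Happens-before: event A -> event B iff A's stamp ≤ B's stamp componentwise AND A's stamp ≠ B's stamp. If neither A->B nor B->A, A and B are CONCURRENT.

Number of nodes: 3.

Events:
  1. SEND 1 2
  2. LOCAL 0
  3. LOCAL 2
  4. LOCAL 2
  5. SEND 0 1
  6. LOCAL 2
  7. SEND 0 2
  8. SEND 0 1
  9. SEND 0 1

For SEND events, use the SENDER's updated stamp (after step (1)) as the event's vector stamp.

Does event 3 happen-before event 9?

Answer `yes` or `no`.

Initial: VV[0]=[0, 0, 0]
Initial: VV[1]=[0, 0, 0]
Initial: VV[2]=[0, 0, 0]
Event 1: SEND 1->2: VV[1][1]++ -> VV[1]=[0, 1, 0], msg_vec=[0, 1, 0]; VV[2]=max(VV[2],msg_vec) then VV[2][2]++ -> VV[2]=[0, 1, 1]
Event 2: LOCAL 0: VV[0][0]++ -> VV[0]=[1, 0, 0]
Event 3: LOCAL 2: VV[2][2]++ -> VV[2]=[0, 1, 2]
Event 4: LOCAL 2: VV[2][2]++ -> VV[2]=[0, 1, 3]
Event 5: SEND 0->1: VV[0][0]++ -> VV[0]=[2, 0, 0], msg_vec=[2, 0, 0]; VV[1]=max(VV[1],msg_vec) then VV[1][1]++ -> VV[1]=[2, 2, 0]
Event 6: LOCAL 2: VV[2][2]++ -> VV[2]=[0, 1, 4]
Event 7: SEND 0->2: VV[0][0]++ -> VV[0]=[3, 0, 0], msg_vec=[3, 0, 0]; VV[2]=max(VV[2],msg_vec) then VV[2][2]++ -> VV[2]=[3, 1, 5]
Event 8: SEND 0->1: VV[0][0]++ -> VV[0]=[4, 0, 0], msg_vec=[4, 0, 0]; VV[1]=max(VV[1],msg_vec) then VV[1][1]++ -> VV[1]=[4, 3, 0]
Event 9: SEND 0->1: VV[0][0]++ -> VV[0]=[5, 0, 0], msg_vec=[5, 0, 0]; VV[1]=max(VV[1],msg_vec) then VV[1][1]++ -> VV[1]=[5, 4, 0]
Event 3 stamp: [0, 1, 2]
Event 9 stamp: [5, 0, 0]
[0, 1, 2] <= [5, 0, 0]? False. Equal? False. Happens-before: False

Answer: no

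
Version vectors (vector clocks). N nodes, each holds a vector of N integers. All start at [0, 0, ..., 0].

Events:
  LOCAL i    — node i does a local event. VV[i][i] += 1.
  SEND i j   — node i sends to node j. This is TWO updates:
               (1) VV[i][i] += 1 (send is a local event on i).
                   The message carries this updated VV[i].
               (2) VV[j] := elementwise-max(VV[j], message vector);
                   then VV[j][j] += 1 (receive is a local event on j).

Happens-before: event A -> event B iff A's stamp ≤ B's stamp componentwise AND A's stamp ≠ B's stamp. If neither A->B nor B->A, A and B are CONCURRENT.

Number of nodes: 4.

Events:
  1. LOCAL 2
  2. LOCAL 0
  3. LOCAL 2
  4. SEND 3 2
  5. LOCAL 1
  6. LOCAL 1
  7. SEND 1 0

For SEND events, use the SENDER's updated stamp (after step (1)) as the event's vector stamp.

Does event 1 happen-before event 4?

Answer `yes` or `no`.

Answer: no

Derivation:
Initial: VV[0]=[0, 0, 0, 0]
Initial: VV[1]=[0, 0, 0, 0]
Initial: VV[2]=[0, 0, 0, 0]
Initial: VV[3]=[0, 0, 0, 0]
Event 1: LOCAL 2: VV[2][2]++ -> VV[2]=[0, 0, 1, 0]
Event 2: LOCAL 0: VV[0][0]++ -> VV[0]=[1, 0, 0, 0]
Event 3: LOCAL 2: VV[2][2]++ -> VV[2]=[0, 0, 2, 0]
Event 4: SEND 3->2: VV[3][3]++ -> VV[3]=[0, 0, 0, 1], msg_vec=[0, 0, 0, 1]; VV[2]=max(VV[2],msg_vec) then VV[2][2]++ -> VV[2]=[0, 0, 3, 1]
Event 5: LOCAL 1: VV[1][1]++ -> VV[1]=[0, 1, 0, 0]
Event 6: LOCAL 1: VV[1][1]++ -> VV[1]=[0, 2, 0, 0]
Event 7: SEND 1->0: VV[1][1]++ -> VV[1]=[0, 3, 0, 0], msg_vec=[0, 3, 0, 0]; VV[0]=max(VV[0],msg_vec) then VV[0][0]++ -> VV[0]=[2, 3, 0, 0]
Event 1 stamp: [0, 0, 1, 0]
Event 4 stamp: [0, 0, 0, 1]
[0, 0, 1, 0] <= [0, 0, 0, 1]? False. Equal? False. Happens-before: False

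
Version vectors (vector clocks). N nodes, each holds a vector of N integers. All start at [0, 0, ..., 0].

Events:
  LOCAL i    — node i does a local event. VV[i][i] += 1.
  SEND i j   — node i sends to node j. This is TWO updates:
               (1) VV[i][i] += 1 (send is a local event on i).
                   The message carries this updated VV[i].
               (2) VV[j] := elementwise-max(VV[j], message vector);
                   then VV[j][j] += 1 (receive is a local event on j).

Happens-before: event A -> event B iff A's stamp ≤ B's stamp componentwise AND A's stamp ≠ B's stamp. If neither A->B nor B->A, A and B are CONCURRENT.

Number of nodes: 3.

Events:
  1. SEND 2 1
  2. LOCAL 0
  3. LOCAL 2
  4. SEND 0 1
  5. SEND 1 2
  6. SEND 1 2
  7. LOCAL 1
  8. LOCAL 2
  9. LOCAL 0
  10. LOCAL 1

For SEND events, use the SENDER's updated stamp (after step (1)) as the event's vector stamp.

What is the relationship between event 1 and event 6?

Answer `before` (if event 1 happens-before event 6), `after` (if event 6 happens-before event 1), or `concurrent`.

Initial: VV[0]=[0, 0, 0]
Initial: VV[1]=[0, 0, 0]
Initial: VV[2]=[0, 0, 0]
Event 1: SEND 2->1: VV[2][2]++ -> VV[2]=[0, 0, 1], msg_vec=[0, 0, 1]; VV[1]=max(VV[1],msg_vec) then VV[1][1]++ -> VV[1]=[0, 1, 1]
Event 2: LOCAL 0: VV[0][0]++ -> VV[0]=[1, 0, 0]
Event 3: LOCAL 2: VV[2][2]++ -> VV[2]=[0, 0, 2]
Event 4: SEND 0->1: VV[0][0]++ -> VV[0]=[2, 0, 0], msg_vec=[2, 0, 0]; VV[1]=max(VV[1],msg_vec) then VV[1][1]++ -> VV[1]=[2, 2, 1]
Event 5: SEND 1->2: VV[1][1]++ -> VV[1]=[2, 3, 1], msg_vec=[2, 3, 1]; VV[2]=max(VV[2],msg_vec) then VV[2][2]++ -> VV[2]=[2, 3, 3]
Event 6: SEND 1->2: VV[1][1]++ -> VV[1]=[2, 4, 1], msg_vec=[2, 4, 1]; VV[2]=max(VV[2],msg_vec) then VV[2][2]++ -> VV[2]=[2, 4, 4]
Event 7: LOCAL 1: VV[1][1]++ -> VV[1]=[2, 5, 1]
Event 8: LOCAL 2: VV[2][2]++ -> VV[2]=[2, 4, 5]
Event 9: LOCAL 0: VV[0][0]++ -> VV[0]=[3, 0, 0]
Event 10: LOCAL 1: VV[1][1]++ -> VV[1]=[2, 6, 1]
Event 1 stamp: [0, 0, 1]
Event 6 stamp: [2, 4, 1]
[0, 0, 1] <= [2, 4, 1]? True
[2, 4, 1] <= [0, 0, 1]? False
Relation: before

Answer: before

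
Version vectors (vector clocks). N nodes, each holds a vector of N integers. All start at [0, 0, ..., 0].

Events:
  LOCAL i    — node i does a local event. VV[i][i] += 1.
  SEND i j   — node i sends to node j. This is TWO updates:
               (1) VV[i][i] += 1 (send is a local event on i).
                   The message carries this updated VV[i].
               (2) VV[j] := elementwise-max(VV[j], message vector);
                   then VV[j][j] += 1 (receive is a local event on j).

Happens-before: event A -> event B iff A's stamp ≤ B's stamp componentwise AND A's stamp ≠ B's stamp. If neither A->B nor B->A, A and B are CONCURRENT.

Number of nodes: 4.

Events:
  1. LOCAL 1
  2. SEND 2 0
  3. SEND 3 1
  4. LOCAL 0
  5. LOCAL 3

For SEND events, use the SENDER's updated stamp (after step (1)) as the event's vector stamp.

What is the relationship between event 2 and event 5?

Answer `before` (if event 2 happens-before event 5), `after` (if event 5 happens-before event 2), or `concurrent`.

Answer: concurrent

Derivation:
Initial: VV[0]=[0, 0, 0, 0]
Initial: VV[1]=[0, 0, 0, 0]
Initial: VV[2]=[0, 0, 0, 0]
Initial: VV[3]=[0, 0, 0, 0]
Event 1: LOCAL 1: VV[1][1]++ -> VV[1]=[0, 1, 0, 0]
Event 2: SEND 2->0: VV[2][2]++ -> VV[2]=[0, 0, 1, 0], msg_vec=[0, 0, 1, 0]; VV[0]=max(VV[0],msg_vec) then VV[0][0]++ -> VV[0]=[1, 0, 1, 0]
Event 3: SEND 3->1: VV[3][3]++ -> VV[3]=[0, 0, 0, 1], msg_vec=[0, 0, 0, 1]; VV[1]=max(VV[1],msg_vec) then VV[1][1]++ -> VV[1]=[0, 2, 0, 1]
Event 4: LOCAL 0: VV[0][0]++ -> VV[0]=[2, 0, 1, 0]
Event 5: LOCAL 3: VV[3][3]++ -> VV[3]=[0, 0, 0, 2]
Event 2 stamp: [0, 0, 1, 0]
Event 5 stamp: [0, 0, 0, 2]
[0, 0, 1, 0] <= [0, 0, 0, 2]? False
[0, 0, 0, 2] <= [0, 0, 1, 0]? False
Relation: concurrent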